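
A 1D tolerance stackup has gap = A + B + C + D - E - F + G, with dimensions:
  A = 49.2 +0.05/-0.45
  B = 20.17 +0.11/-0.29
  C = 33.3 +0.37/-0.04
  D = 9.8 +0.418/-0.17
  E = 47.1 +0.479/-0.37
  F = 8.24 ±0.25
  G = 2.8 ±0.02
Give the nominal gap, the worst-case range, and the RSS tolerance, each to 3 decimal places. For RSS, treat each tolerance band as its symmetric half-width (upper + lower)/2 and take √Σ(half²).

Stack each dimension's contribution:
  +A: nom +49.200 → Σnom=49.200; wc +0.050/-0.450 → slack +0.050/-0.450; half-tol=0.250, Σhalf²=0.062500
  +B: nom +20.170 → Σnom=69.370; wc +0.110/-0.290 → slack +0.160/-0.740; half-tol=0.200, Σhalf²=0.102500
  +C: nom +33.300 → Σnom=102.670; wc +0.370/-0.040 → slack +0.530/-0.780; half-tol=0.205, Σhalf²=0.144525
  +D: nom +9.800 → Σnom=112.470; wc +0.418/-0.170 → slack +0.948/-0.950; half-tol=0.294, Σhalf²=0.230961
  -E: nom -47.100 → Σnom=65.370; wc +0.370/-0.479 → slack +1.318/-1.429; half-tol=0.424, Σhalf²=0.411161
  -F: nom -8.240 → Σnom=57.130; wc +0.250/-0.250 → slack +1.568/-1.679; half-tol=0.250, Σhalf²=0.473661
  +G: nom +2.800 → Σnom=59.930; wc +0.020/-0.020 → slack +1.588/-1.699; half-tol=0.020, Σhalf²=0.474061
Nominal = 59.930. Worst-case = [59.930 - 1.699, 59.930 + 1.588] = [58.231, 61.518]. RSS = √0.474061 = 0.689.

nominal=59.930 wc=[58.231,61.518] rss=0.689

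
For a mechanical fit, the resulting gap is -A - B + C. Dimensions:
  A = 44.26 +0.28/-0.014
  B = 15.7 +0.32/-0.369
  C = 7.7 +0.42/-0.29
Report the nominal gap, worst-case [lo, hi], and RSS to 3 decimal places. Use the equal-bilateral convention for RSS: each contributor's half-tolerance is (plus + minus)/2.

nominal=-52.260 wc=[-53.150,-51.457] rss=0.516

Stack each dimension's contribution:
  -A: nom -44.260 → Σnom=-44.260; wc +0.014/-0.280 → slack +0.014/-0.280; half-tol=0.147, Σhalf²=0.021609
  -B: nom -15.700 → Σnom=-59.960; wc +0.369/-0.320 → slack +0.383/-0.600; half-tol=0.345, Σhalf²=0.140289
  +C: nom +7.700 → Σnom=-52.260; wc +0.420/-0.290 → slack +0.803/-0.890; half-tol=0.355, Σhalf²=0.266314
Nominal = -52.260. Worst-case = [-52.260 - 0.890, -52.260 + 0.803] = [-53.150, -51.457]. RSS = √0.266314 = 0.516.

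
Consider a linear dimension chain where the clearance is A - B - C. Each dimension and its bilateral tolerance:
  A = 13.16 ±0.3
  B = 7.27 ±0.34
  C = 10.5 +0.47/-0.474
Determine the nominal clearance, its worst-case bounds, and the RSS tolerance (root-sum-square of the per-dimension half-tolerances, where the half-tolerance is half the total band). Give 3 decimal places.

Stack each dimension's contribution:
  +A: nom +13.160 → Σnom=13.160; wc +0.300/-0.300 → slack +0.300/-0.300; half-tol=0.300, Σhalf²=0.090000
  -B: nom -7.270 → Σnom=5.890; wc +0.340/-0.340 → slack +0.640/-0.640; half-tol=0.340, Σhalf²=0.205600
  -C: nom -10.500 → Σnom=-4.610; wc +0.474/-0.470 → slack +1.114/-1.110; half-tol=0.472, Σhalf²=0.428384
Nominal = -4.610. Worst-case = [-4.610 - 1.110, -4.610 + 1.114] = [-5.720, -3.496]. RSS = √0.428384 = 0.655.

nominal=-4.610 wc=[-5.720,-3.496] rss=0.655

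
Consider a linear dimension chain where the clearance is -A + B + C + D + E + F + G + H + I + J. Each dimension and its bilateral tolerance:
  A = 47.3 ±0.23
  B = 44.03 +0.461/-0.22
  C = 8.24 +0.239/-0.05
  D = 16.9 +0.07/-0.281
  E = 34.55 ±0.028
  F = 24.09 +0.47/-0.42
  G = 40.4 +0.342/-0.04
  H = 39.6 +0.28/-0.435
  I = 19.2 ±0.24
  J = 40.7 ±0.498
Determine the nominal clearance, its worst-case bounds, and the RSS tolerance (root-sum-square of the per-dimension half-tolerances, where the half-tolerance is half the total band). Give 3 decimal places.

Stack each dimension's contribution:
  -A: nom -47.300 → Σnom=-47.300; wc +0.230/-0.230 → slack +0.230/-0.230; half-tol=0.230, Σhalf²=0.052900
  +B: nom +44.030 → Σnom=-3.270; wc +0.461/-0.220 → slack +0.691/-0.450; half-tol=0.341, Σhalf²=0.168840
  +C: nom +8.240 → Σnom=4.970; wc +0.239/-0.050 → slack +0.930/-0.500; half-tol=0.144, Σhalf²=0.189721
  +D: nom +16.900 → Σnom=21.870; wc +0.070/-0.281 → slack +1.000/-0.781; half-tol=0.176, Σhalf²=0.220521
  +E: nom +34.550 → Σnom=56.420; wc +0.028/-0.028 → slack +1.028/-0.809; half-tol=0.028, Σhalf²=0.221305
  +F: nom +24.090 → Σnom=80.510; wc +0.470/-0.420 → slack +1.498/-1.229; half-tol=0.445, Σhalf²=0.419330
  +G: nom +40.400 → Σnom=120.910; wc +0.342/-0.040 → slack +1.840/-1.269; half-tol=0.191, Σhalf²=0.455811
  +H: nom +39.600 → Σnom=160.510; wc +0.280/-0.435 → slack +2.120/-1.704; half-tol=0.358, Σhalf²=0.583617
  +I: nom +19.200 → Σnom=179.710; wc +0.240/-0.240 → slack +2.360/-1.944; half-tol=0.240, Σhalf²=0.641217
  +J: nom +40.700 → Σnom=220.410; wc +0.498/-0.498 → slack +2.858/-2.442; half-tol=0.498, Σhalf²=0.889221
Nominal = 220.410. Worst-case = [220.410 - 2.442, 220.410 + 2.858] = [217.968, 223.268]. RSS = √0.889221 = 0.943.

nominal=220.410 wc=[217.968,223.268] rss=0.943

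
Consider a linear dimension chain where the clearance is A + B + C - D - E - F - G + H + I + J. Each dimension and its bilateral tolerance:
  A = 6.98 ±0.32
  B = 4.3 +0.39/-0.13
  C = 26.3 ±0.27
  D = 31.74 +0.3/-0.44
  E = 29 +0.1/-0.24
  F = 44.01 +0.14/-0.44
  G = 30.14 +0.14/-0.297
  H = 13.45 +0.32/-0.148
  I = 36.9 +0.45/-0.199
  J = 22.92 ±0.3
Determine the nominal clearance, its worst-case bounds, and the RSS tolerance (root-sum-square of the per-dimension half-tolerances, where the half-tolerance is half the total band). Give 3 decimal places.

Stack each dimension's contribution:
  +A: nom +6.980 → Σnom=6.980; wc +0.320/-0.320 → slack +0.320/-0.320; half-tol=0.320, Σhalf²=0.102400
  +B: nom +4.300 → Σnom=11.280; wc +0.390/-0.130 → slack +0.710/-0.450; half-tol=0.260, Σhalf²=0.170000
  +C: nom +26.300 → Σnom=37.580; wc +0.270/-0.270 → slack +0.980/-0.720; half-tol=0.270, Σhalf²=0.242900
  -D: nom -31.740 → Σnom=5.840; wc +0.440/-0.300 → slack +1.420/-1.020; half-tol=0.370, Σhalf²=0.379800
  -E: nom -29.000 → Σnom=-23.160; wc +0.240/-0.100 → slack +1.660/-1.120; half-tol=0.170, Σhalf²=0.408700
  -F: nom -44.010 → Σnom=-67.170; wc +0.440/-0.140 → slack +2.100/-1.260; half-tol=0.290, Σhalf²=0.492800
  -G: nom -30.140 → Σnom=-97.310; wc +0.297/-0.140 → slack +2.397/-1.400; half-tol=0.218, Σhalf²=0.540542
  +H: nom +13.450 → Σnom=-83.860; wc +0.320/-0.148 → slack +2.717/-1.548; half-tol=0.234, Σhalf²=0.595298
  +I: nom +36.900 → Σnom=-46.960; wc +0.450/-0.199 → slack +3.167/-1.747; half-tol=0.325, Σhalf²=0.700599
  +J: nom +22.920 → Σnom=-24.040; wc +0.300/-0.300 → slack +3.467/-2.047; half-tol=0.300, Σhalf²=0.790598
Nominal = -24.040. Worst-case = [-24.040 - 2.047, -24.040 + 3.467] = [-26.087, -20.573]. RSS = √0.790598 = 0.889.

nominal=-24.040 wc=[-26.087,-20.573] rss=0.889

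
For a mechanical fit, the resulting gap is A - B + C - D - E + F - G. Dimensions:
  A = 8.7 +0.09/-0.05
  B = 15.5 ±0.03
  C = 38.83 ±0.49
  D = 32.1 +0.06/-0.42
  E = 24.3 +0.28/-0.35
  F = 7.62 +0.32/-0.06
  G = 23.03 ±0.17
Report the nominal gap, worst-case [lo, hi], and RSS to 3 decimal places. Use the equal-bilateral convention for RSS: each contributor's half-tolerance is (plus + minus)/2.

Stack each dimension's contribution:
  +A: nom +8.700 → Σnom=8.700; wc +0.090/-0.050 → slack +0.090/-0.050; half-tol=0.070, Σhalf²=0.004900
  -B: nom -15.500 → Σnom=-6.800; wc +0.030/-0.030 → slack +0.120/-0.080; half-tol=0.030, Σhalf²=0.005800
  +C: nom +38.830 → Σnom=32.030; wc +0.490/-0.490 → slack +0.610/-0.570; half-tol=0.490, Σhalf²=0.245900
  -D: nom -32.100 → Σnom=-0.070; wc +0.420/-0.060 → slack +1.030/-0.630; half-tol=0.240, Σhalf²=0.303500
  -E: nom -24.300 → Σnom=-24.370; wc +0.350/-0.280 → slack +1.380/-0.910; half-tol=0.315, Σhalf²=0.402725
  +F: nom +7.620 → Σnom=-16.750; wc +0.320/-0.060 → slack +1.700/-0.970; half-tol=0.190, Σhalf²=0.438825
  -G: nom -23.030 → Σnom=-39.780; wc +0.170/-0.170 → slack +1.870/-1.140; half-tol=0.170, Σhalf²=0.467725
Nominal = -39.780. Worst-case = [-39.780 - 1.140, -39.780 + 1.870] = [-40.920, -37.910]. RSS = √0.467725 = 0.684.

nominal=-39.780 wc=[-40.920,-37.910] rss=0.684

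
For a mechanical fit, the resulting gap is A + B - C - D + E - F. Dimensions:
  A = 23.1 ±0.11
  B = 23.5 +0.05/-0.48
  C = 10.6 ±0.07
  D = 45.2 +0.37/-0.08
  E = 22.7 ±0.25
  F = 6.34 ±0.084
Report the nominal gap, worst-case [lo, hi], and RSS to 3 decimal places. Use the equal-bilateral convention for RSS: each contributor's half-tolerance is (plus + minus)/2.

nominal=7.160 wc=[5.796,7.804] rss=0.455

Stack each dimension's contribution:
  +A: nom +23.100 → Σnom=23.100; wc +0.110/-0.110 → slack +0.110/-0.110; half-tol=0.110, Σhalf²=0.012100
  +B: nom +23.500 → Σnom=46.600; wc +0.050/-0.480 → slack +0.160/-0.590; half-tol=0.265, Σhalf²=0.082325
  -C: nom -10.600 → Σnom=36.000; wc +0.070/-0.070 → slack +0.230/-0.660; half-tol=0.070, Σhalf²=0.087225
  -D: nom -45.200 → Σnom=-9.200; wc +0.080/-0.370 → slack +0.310/-1.030; half-tol=0.225, Σhalf²=0.137850
  +E: nom +22.700 → Σnom=13.500; wc +0.250/-0.250 → slack +0.560/-1.280; half-tol=0.250, Σhalf²=0.200350
  -F: nom -6.340 → Σnom=7.160; wc +0.084/-0.084 → slack +0.644/-1.364; half-tol=0.084, Σhalf²=0.207406
Nominal = 7.160. Worst-case = [7.160 - 1.364, 7.160 + 0.644] = [5.796, 7.804]. RSS = √0.207406 = 0.455.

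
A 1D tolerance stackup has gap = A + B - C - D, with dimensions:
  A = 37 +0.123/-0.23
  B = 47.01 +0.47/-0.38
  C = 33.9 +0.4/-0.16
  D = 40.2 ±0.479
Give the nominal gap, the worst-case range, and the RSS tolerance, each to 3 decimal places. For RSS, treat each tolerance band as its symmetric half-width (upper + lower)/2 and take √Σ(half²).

nominal=9.910 wc=[8.421,11.142] rss=0.721

Stack each dimension's contribution:
  +A: nom +37.000 → Σnom=37.000; wc +0.123/-0.230 → slack +0.123/-0.230; half-tol=0.176, Σhalf²=0.031152
  +B: nom +47.010 → Σnom=84.010; wc +0.470/-0.380 → slack +0.593/-0.610; half-tol=0.425, Σhalf²=0.211777
  -C: nom -33.900 → Σnom=50.110; wc +0.160/-0.400 → slack +0.753/-1.010; half-tol=0.280, Σhalf²=0.290177
  -D: nom -40.200 → Σnom=9.910; wc +0.479/-0.479 → slack +1.232/-1.489; half-tol=0.479, Σhalf²=0.519618
Nominal = 9.910. Worst-case = [9.910 - 1.489, 9.910 + 1.232] = [8.421, 11.142]. RSS = √0.519618 = 0.721.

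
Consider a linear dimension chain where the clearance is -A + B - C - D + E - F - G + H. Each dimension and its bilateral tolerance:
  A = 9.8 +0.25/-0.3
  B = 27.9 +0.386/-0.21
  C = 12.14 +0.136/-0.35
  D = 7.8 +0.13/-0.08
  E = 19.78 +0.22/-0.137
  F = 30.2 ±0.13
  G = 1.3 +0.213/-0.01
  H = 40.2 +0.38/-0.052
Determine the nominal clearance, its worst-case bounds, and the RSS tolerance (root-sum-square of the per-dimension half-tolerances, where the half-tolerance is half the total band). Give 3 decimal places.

Stack each dimension's contribution:
  -A: nom -9.800 → Σnom=-9.800; wc +0.300/-0.250 → slack +0.300/-0.250; half-tol=0.275, Σhalf²=0.075625
  +B: nom +27.900 → Σnom=18.100; wc +0.386/-0.210 → slack +0.686/-0.460; half-tol=0.298, Σhalf²=0.164429
  -C: nom -12.140 → Σnom=5.960; wc +0.350/-0.136 → slack +1.036/-0.596; half-tol=0.243, Σhalf²=0.223478
  -D: nom -7.800 → Σnom=-1.840; wc +0.080/-0.130 → slack +1.116/-0.726; half-tol=0.105, Σhalf²=0.234503
  +E: nom +19.780 → Σnom=17.940; wc +0.220/-0.137 → slack +1.336/-0.863; half-tol=0.178, Σhalf²=0.266365
  -F: nom -30.200 → Σnom=-12.260; wc +0.130/-0.130 → slack +1.466/-0.993; half-tol=0.130, Σhalf²=0.283265
  -G: nom -1.300 → Σnom=-13.560; wc +0.010/-0.213 → slack +1.476/-1.206; half-tol=0.112, Σhalf²=0.295698
  +H: nom +40.200 → Σnom=26.640; wc +0.380/-0.052 → slack +1.856/-1.258; half-tol=0.216, Σhalf²=0.342353
Nominal = 26.640. Worst-case = [26.640 - 1.258, 26.640 + 1.856] = [25.382, 28.496]. RSS = √0.342353 = 0.585.

nominal=26.640 wc=[25.382,28.496] rss=0.585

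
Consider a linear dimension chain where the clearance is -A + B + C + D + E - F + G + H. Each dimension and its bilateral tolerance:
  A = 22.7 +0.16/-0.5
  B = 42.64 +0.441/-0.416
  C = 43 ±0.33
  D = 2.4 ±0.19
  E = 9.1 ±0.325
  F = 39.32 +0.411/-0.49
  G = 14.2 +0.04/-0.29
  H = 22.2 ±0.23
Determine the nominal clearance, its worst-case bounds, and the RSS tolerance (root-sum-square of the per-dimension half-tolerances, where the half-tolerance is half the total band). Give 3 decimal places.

Stack each dimension's contribution:
  -A: nom -22.700 → Σnom=-22.700; wc +0.500/-0.160 → slack +0.500/-0.160; half-tol=0.330, Σhalf²=0.108900
  +B: nom +42.640 → Σnom=19.940; wc +0.441/-0.416 → slack +0.941/-0.576; half-tol=0.428, Σhalf²=0.292512
  +C: nom +43.000 → Σnom=62.940; wc +0.330/-0.330 → slack +1.271/-0.906; half-tol=0.330, Σhalf²=0.401412
  +D: nom +2.400 → Σnom=65.340; wc +0.190/-0.190 → slack +1.461/-1.096; half-tol=0.190, Σhalf²=0.437512
  +E: nom +9.100 → Σnom=74.440; wc +0.325/-0.325 → slack +1.786/-1.421; half-tol=0.325, Σhalf²=0.543137
  -F: nom -39.320 → Σnom=35.120; wc +0.490/-0.411 → slack +2.276/-1.832; half-tol=0.451, Σhalf²=0.746088
  +G: nom +14.200 → Σnom=49.320; wc +0.040/-0.290 → slack +2.316/-2.122; half-tol=0.165, Σhalf²=0.773312
  +H: nom +22.200 → Σnom=71.520; wc +0.230/-0.230 → slack +2.546/-2.352; half-tol=0.230, Σhalf²=0.826213
Nominal = 71.520. Worst-case = [71.520 - 2.352, 71.520 + 2.546] = [69.168, 74.066]. RSS = √0.826213 = 0.909.

nominal=71.520 wc=[69.168,74.066] rss=0.909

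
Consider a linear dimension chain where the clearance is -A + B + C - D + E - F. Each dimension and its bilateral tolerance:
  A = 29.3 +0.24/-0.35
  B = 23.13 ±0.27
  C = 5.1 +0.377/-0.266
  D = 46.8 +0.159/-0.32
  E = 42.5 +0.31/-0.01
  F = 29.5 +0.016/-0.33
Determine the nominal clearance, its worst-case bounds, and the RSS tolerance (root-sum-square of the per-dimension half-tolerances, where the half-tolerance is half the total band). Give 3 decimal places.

nominal=-34.870 wc=[-35.831,-32.913] rss=0.613

Stack each dimension's contribution:
  -A: nom -29.300 → Σnom=-29.300; wc +0.350/-0.240 → slack +0.350/-0.240; half-tol=0.295, Σhalf²=0.087025
  +B: nom +23.130 → Σnom=-6.170; wc +0.270/-0.270 → slack +0.620/-0.510; half-tol=0.270, Σhalf²=0.159925
  +C: nom +5.100 → Σnom=-1.070; wc +0.377/-0.266 → slack +0.997/-0.776; half-tol=0.322, Σhalf²=0.263287
  -D: nom -46.800 → Σnom=-47.870; wc +0.320/-0.159 → slack +1.317/-0.935; half-tol=0.239, Σhalf²=0.320647
  +E: nom +42.500 → Σnom=-5.370; wc +0.310/-0.010 → slack +1.627/-0.945; half-tol=0.160, Σhalf²=0.346247
  -F: nom -29.500 → Σnom=-34.870; wc +0.330/-0.016 → slack +1.957/-0.961; half-tol=0.173, Σhalf²=0.376176
Nominal = -34.870. Worst-case = [-34.870 - 0.961, -34.870 + 1.957] = [-35.831, -32.913]. RSS = √0.376176 = 0.613.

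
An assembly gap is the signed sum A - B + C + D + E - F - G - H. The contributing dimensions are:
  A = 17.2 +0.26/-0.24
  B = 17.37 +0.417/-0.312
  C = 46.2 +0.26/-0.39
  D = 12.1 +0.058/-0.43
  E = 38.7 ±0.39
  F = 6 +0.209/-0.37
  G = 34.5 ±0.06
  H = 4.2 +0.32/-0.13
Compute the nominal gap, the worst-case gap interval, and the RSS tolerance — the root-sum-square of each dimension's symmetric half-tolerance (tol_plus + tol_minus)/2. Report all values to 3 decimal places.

nominal=52.130 wc=[49.674,53.970] rss=0.807

Stack each dimension's contribution:
  +A: nom +17.200 → Σnom=17.200; wc +0.260/-0.240 → slack +0.260/-0.240; half-tol=0.250, Σhalf²=0.062500
  -B: nom -17.370 → Σnom=-0.170; wc +0.312/-0.417 → slack +0.572/-0.657; half-tol=0.364, Σhalf²=0.195360
  +C: nom +46.200 → Σnom=46.030; wc +0.260/-0.390 → slack +0.832/-1.047; half-tol=0.325, Σhalf²=0.300985
  +D: nom +12.100 → Σnom=58.130; wc +0.058/-0.430 → slack +0.890/-1.477; half-tol=0.244, Σhalf²=0.360521
  +E: nom +38.700 → Σnom=96.830; wc +0.390/-0.390 → slack +1.280/-1.867; half-tol=0.390, Σhalf²=0.512621
  -F: nom -6.000 → Σnom=90.830; wc +0.370/-0.209 → slack +1.650/-2.076; half-tol=0.289, Σhalf²=0.596432
  -G: nom -34.500 → Σnom=56.330; wc +0.060/-0.060 → slack +1.710/-2.136; half-tol=0.060, Σhalf²=0.600032
  -H: nom -4.200 → Σnom=52.130; wc +0.130/-0.320 → slack +1.840/-2.456; half-tol=0.225, Σhalf²=0.650657
Nominal = 52.130. Worst-case = [52.130 - 2.456, 52.130 + 1.840] = [49.674, 53.970]. RSS = √0.650657 = 0.807.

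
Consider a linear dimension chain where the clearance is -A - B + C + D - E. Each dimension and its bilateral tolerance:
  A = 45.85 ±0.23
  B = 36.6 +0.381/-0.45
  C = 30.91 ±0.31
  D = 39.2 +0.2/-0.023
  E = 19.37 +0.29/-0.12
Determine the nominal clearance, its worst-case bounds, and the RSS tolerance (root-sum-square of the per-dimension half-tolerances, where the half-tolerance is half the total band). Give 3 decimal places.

Stack each dimension's contribution:
  -A: nom -45.850 → Σnom=-45.850; wc +0.230/-0.230 → slack +0.230/-0.230; half-tol=0.230, Σhalf²=0.052900
  -B: nom -36.600 → Σnom=-82.450; wc +0.450/-0.381 → slack +0.680/-0.611; half-tol=0.415, Σhalf²=0.225540
  +C: nom +30.910 → Σnom=-51.540; wc +0.310/-0.310 → slack +0.990/-0.921; half-tol=0.310, Σhalf²=0.321640
  +D: nom +39.200 → Σnom=-12.340; wc +0.200/-0.023 → slack +1.190/-0.944; half-tol=0.112, Σhalf²=0.334072
  -E: nom -19.370 → Σnom=-31.710; wc +0.120/-0.290 → slack +1.310/-1.234; half-tol=0.205, Σhalf²=0.376097
Nominal = -31.710. Worst-case = [-31.710 - 1.234, -31.710 + 1.310] = [-32.944, -30.400]. RSS = √0.376097 = 0.613.

nominal=-31.710 wc=[-32.944,-30.400] rss=0.613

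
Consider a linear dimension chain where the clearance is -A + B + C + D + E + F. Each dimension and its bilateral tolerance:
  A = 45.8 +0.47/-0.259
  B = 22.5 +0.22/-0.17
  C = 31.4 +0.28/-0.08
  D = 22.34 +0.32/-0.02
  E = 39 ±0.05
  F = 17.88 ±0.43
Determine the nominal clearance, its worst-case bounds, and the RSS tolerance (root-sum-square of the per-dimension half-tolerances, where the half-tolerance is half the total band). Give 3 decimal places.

nominal=87.320 wc=[86.100,88.879] rss=0.648

Stack each dimension's contribution:
  -A: nom -45.800 → Σnom=-45.800; wc +0.259/-0.470 → slack +0.259/-0.470; half-tol=0.364, Σhalf²=0.132860
  +B: nom +22.500 → Σnom=-23.300; wc +0.220/-0.170 → slack +0.479/-0.640; half-tol=0.195, Σhalf²=0.170885
  +C: nom +31.400 → Σnom=8.100; wc +0.280/-0.080 → slack +0.759/-0.720; half-tol=0.180, Σhalf²=0.203285
  +D: nom +22.340 → Σnom=30.440; wc +0.320/-0.020 → slack +1.079/-0.740; half-tol=0.170, Σhalf²=0.232185
  +E: nom +39.000 → Σnom=69.440; wc +0.050/-0.050 → slack +1.129/-0.790; half-tol=0.050, Σhalf²=0.234685
  +F: nom +17.880 → Σnom=87.320; wc +0.430/-0.430 → slack +1.559/-1.220; half-tol=0.430, Σhalf²=0.419585
Nominal = 87.320. Worst-case = [87.320 - 1.220, 87.320 + 1.559] = [86.100, 88.879]. RSS = √0.419585 = 0.648.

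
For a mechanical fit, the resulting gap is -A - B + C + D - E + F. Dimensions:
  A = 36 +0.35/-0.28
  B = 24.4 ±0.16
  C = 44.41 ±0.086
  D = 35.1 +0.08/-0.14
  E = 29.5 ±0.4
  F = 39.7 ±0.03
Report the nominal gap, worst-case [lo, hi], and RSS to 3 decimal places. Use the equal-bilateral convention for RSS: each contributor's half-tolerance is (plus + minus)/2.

Stack each dimension's contribution:
  -A: nom -36.000 → Σnom=-36.000; wc +0.280/-0.350 → slack +0.280/-0.350; half-tol=0.315, Σhalf²=0.099225
  -B: nom -24.400 → Σnom=-60.400; wc +0.160/-0.160 → slack +0.440/-0.510; half-tol=0.160, Σhalf²=0.124825
  +C: nom +44.410 → Σnom=-15.990; wc +0.086/-0.086 → slack +0.526/-0.596; half-tol=0.086, Σhalf²=0.132221
  +D: nom +35.100 → Σnom=19.110; wc +0.080/-0.140 → slack +0.606/-0.736; half-tol=0.110, Σhalf²=0.144321
  -E: nom -29.500 → Σnom=-10.390; wc +0.400/-0.400 → slack +1.006/-1.136; half-tol=0.400, Σhalf²=0.304321
  +F: nom +39.700 → Σnom=29.310; wc +0.030/-0.030 → slack +1.036/-1.166; half-tol=0.030, Σhalf²=0.305221
Nominal = 29.310. Worst-case = [29.310 - 1.166, 29.310 + 1.036] = [28.144, 30.346]. RSS = √0.305221 = 0.552.

nominal=29.310 wc=[28.144,30.346] rss=0.552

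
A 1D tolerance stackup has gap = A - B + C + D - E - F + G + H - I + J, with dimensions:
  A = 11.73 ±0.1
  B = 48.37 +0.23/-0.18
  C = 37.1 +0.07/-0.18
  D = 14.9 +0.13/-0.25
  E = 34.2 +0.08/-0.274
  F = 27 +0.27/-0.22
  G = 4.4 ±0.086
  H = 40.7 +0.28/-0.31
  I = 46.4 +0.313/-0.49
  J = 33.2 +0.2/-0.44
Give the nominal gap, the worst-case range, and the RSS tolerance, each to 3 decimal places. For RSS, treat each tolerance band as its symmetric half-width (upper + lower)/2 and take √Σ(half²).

nominal=-13.940 wc=[-16.199,-11.910] rss=0.744

Stack each dimension's contribution:
  +A: nom +11.730 → Σnom=11.730; wc +0.100/-0.100 → slack +0.100/-0.100; half-tol=0.100, Σhalf²=0.010000
  -B: nom -48.370 → Σnom=-36.640; wc +0.180/-0.230 → slack +0.280/-0.330; half-tol=0.205, Σhalf²=0.052025
  +C: nom +37.100 → Σnom=0.460; wc +0.070/-0.180 → slack +0.350/-0.510; half-tol=0.125, Σhalf²=0.067650
  +D: nom +14.900 → Σnom=15.360; wc +0.130/-0.250 → slack +0.480/-0.760; half-tol=0.190, Σhalf²=0.103750
  -E: nom -34.200 → Σnom=-18.840; wc +0.274/-0.080 → slack +0.754/-0.840; half-tol=0.177, Σhalf²=0.135079
  -F: nom -27.000 → Σnom=-45.840; wc +0.220/-0.270 → slack +0.974/-1.110; half-tol=0.245, Σhalf²=0.195104
  +G: nom +4.400 → Σnom=-41.440; wc +0.086/-0.086 → slack +1.060/-1.196; half-tol=0.086, Σhalf²=0.202500
  +H: nom +40.700 → Σnom=-0.740; wc +0.280/-0.310 → slack +1.340/-1.506; half-tol=0.295, Σhalf²=0.289525
  -I: nom -46.400 → Σnom=-47.140; wc +0.490/-0.313 → slack +1.830/-1.819; half-tol=0.401, Σhalf²=0.450727
  +J: nom +33.200 → Σnom=-13.940; wc +0.200/-0.440 → slack +2.030/-2.259; half-tol=0.320, Σhalf²=0.553127
Nominal = -13.940. Worst-case = [-13.940 - 2.259, -13.940 + 2.030] = [-16.199, -11.910]. RSS = √0.553127 = 0.744.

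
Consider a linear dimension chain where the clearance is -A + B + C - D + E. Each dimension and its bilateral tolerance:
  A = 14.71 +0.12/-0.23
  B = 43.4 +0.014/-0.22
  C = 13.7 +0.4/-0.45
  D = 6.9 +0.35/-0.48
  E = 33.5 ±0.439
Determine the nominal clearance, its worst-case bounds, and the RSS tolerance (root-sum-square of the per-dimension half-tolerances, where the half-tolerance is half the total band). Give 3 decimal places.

Stack each dimension's contribution:
  -A: nom -14.710 → Σnom=-14.710; wc +0.230/-0.120 → slack +0.230/-0.120; half-tol=0.175, Σhalf²=0.030625
  +B: nom +43.400 → Σnom=28.690; wc +0.014/-0.220 → slack +0.244/-0.340; half-tol=0.117, Σhalf²=0.044314
  +C: nom +13.700 → Σnom=42.390; wc +0.400/-0.450 → slack +0.644/-0.790; half-tol=0.425, Σhalf²=0.224939
  -D: nom -6.900 → Σnom=35.490; wc +0.480/-0.350 → slack +1.124/-1.140; half-tol=0.415, Σhalf²=0.397164
  +E: nom +33.500 → Σnom=68.990; wc +0.439/-0.439 → slack +1.563/-1.579; half-tol=0.439, Σhalf²=0.589885
Nominal = 68.990. Worst-case = [68.990 - 1.579, 68.990 + 1.563] = [67.411, 70.553]. RSS = √0.589885 = 0.768.

nominal=68.990 wc=[67.411,70.553] rss=0.768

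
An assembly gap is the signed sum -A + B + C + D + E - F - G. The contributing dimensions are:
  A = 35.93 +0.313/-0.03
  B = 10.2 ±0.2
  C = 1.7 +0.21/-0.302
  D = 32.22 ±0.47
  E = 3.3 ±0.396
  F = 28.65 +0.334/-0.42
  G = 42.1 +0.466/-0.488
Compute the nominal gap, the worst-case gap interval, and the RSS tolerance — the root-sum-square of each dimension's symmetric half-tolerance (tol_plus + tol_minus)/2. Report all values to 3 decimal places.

Stack each dimension's contribution:
  -A: nom -35.930 → Σnom=-35.930; wc +0.030/-0.313 → slack +0.030/-0.313; half-tol=0.171, Σhalf²=0.029412
  +B: nom +10.200 → Σnom=-25.730; wc +0.200/-0.200 → slack +0.230/-0.513; half-tol=0.200, Σhalf²=0.069412
  +C: nom +1.700 → Σnom=-24.030; wc +0.210/-0.302 → slack +0.440/-0.815; half-tol=0.256, Σhalf²=0.134948
  +D: nom +32.220 → Σnom=8.190; wc +0.470/-0.470 → slack +0.910/-1.285; half-tol=0.470, Σhalf²=0.355848
  +E: nom +3.300 → Σnom=11.490; wc +0.396/-0.396 → slack +1.306/-1.681; half-tol=0.396, Σhalf²=0.512664
  -F: nom -28.650 → Σnom=-17.160; wc +0.420/-0.334 → slack +1.726/-2.015; half-tol=0.377, Σhalf²=0.654793
  -G: nom -42.100 → Σnom=-59.260; wc +0.488/-0.466 → slack +2.214/-2.481; half-tol=0.477, Σhalf²=0.882322
Nominal = -59.260. Worst-case = [-59.260 - 2.481, -59.260 + 2.214] = [-61.741, -57.046]. RSS = √0.882322 = 0.939.

nominal=-59.260 wc=[-61.741,-57.046] rss=0.939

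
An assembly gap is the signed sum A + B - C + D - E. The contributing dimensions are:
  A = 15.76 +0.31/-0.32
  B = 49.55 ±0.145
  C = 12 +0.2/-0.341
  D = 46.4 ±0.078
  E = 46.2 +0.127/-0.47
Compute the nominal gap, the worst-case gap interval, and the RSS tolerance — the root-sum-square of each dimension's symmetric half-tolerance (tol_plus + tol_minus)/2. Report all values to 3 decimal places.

nominal=53.510 wc=[52.640,54.854] rss=0.537

Stack each dimension's contribution:
  +A: nom +15.760 → Σnom=15.760; wc +0.310/-0.320 → slack +0.310/-0.320; half-tol=0.315, Σhalf²=0.099225
  +B: nom +49.550 → Σnom=65.310; wc +0.145/-0.145 → slack +0.455/-0.465; half-tol=0.145, Σhalf²=0.120250
  -C: nom -12.000 → Σnom=53.310; wc +0.341/-0.200 → slack +0.796/-0.665; half-tol=0.271, Σhalf²=0.193420
  +D: nom +46.400 → Σnom=99.710; wc +0.078/-0.078 → slack +0.874/-0.743; half-tol=0.078, Σhalf²=0.199504
  -E: nom -46.200 → Σnom=53.510; wc +0.470/-0.127 → slack +1.344/-0.870; half-tol=0.298, Σhalf²=0.288606
Nominal = 53.510. Worst-case = [53.510 - 0.870, 53.510 + 1.344] = [52.640, 54.854]. RSS = √0.288606 = 0.537.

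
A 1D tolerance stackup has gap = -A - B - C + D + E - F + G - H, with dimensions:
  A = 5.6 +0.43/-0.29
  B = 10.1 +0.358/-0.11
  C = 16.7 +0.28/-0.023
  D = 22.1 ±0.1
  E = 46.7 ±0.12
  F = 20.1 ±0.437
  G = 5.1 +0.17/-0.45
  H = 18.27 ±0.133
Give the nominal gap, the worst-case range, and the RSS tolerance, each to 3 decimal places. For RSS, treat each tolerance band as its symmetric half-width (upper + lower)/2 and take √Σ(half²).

nominal=3.130 wc=[0.822,4.513] rss=0.732

Stack each dimension's contribution:
  -A: nom -5.600 → Σnom=-5.600; wc +0.290/-0.430 → slack +0.290/-0.430; half-tol=0.360, Σhalf²=0.129600
  -B: nom -10.100 → Σnom=-15.700; wc +0.110/-0.358 → slack +0.400/-0.788; half-tol=0.234, Σhalf²=0.184356
  -C: nom -16.700 → Σnom=-32.400; wc +0.023/-0.280 → slack +0.423/-1.068; half-tol=0.152, Σhalf²=0.207308
  +D: nom +22.100 → Σnom=-10.300; wc +0.100/-0.100 → slack +0.523/-1.168; half-tol=0.100, Σhalf²=0.217308
  +E: nom +46.700 → Σnom=36.400; wc +0.120/-0.120 → slack +0.643/-1.288; half-tol=0.120, Σhalf²=0.231708
  -F: nom -20.100 → Σnom=16.300; wc +0.437/-0.437 → slack +1.080/-1.725; half-tol=0.437, Σhalf²=0.422677
  +G: nom +5.100 → Σnom=21.400; wc +0.170/-0.450 → slack +1.250/-2.175; half-tol=0.310, Σhalf²=0.518777
  -H: nom -18.270 → Σnom=3.130; wc +0.133/-0.133 → slack +1.383/-2.308; half-tol=0.133, Σhalf²=0.536466
Nominal = 3.130. Worst-case = [3.130 - 2.308, 3.130 + 1.383] = [0.822, 4.513]. RSS = √0.536466 = 0.732.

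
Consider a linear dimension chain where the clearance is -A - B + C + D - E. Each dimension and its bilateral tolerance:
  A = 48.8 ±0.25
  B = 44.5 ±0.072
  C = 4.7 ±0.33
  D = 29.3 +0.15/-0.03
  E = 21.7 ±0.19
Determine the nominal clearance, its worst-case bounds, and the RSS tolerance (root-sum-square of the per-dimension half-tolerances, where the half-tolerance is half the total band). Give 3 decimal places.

Stack each dimension's contribution:
  -A: nom -48.800 → Σnom=-48.800; wc +0.250/-0.250 → slack +0.250/-0.250; half-tol=0.250, Σhalf²=0.062500
  -B: nom -44.500 → Σnom=-93.300; wc +0.072/-0.072 → slack +0.322/-0.322; half-tol=0.072, Σhalf²=0.067684
  +C: nom +4.700 → Σnom=-88.600; wc +0.330/-0.330 → slack +0.652/-0.652; half-tol=0.330, Σhalf²=0.176584
  +D: nom +29.300 → Σnom=-59.300; wc +0.150/-0.030 → slack +0.802/-0.682; half-tol=0.090, Σhalf²=0.184684
  -E: nom -21.700 → Σnom=-81.000; wc +0.190/-0.190 → slack +0.992/-0.872; half-tol=0.190, Σhalf²=0.220784
Nominal = -81.000. Worst-case = [-81.000 - 0.872, -81.000 + 0.992] = [-81.872, -80.008]. RSS = √0.220784 = 0.470.

nominal=-81.000 wc=[-81.872,-80.008] rss=0.470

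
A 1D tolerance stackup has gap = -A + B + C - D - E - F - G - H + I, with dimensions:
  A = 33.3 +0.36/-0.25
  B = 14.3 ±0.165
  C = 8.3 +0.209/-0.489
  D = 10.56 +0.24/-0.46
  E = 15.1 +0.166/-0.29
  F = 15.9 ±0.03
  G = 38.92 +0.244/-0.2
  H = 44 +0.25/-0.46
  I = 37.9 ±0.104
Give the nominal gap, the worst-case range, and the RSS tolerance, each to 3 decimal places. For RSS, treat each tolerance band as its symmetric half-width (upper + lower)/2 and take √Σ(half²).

nominal=-97.280 wc=[-99.328,-95.112] rss=0.777

Stack each dimension's contribution:
  -A: nom -33.300 → Σnom=-33.300; wc +0.250/-0.360 → slack +0.250/-0.360; half-tol=0.305, Σhalf²=0.093025
  +B: nom +14.300 → Σnom=-19.000; wc +0.165/-0.165 → slack +0.415/-0.525; half-tol=0.165, Σhalf²=0.120250
  +C: nom +8.300 → Σnom=-10.700; wc +0.209/-0.489 → slack +0.624/-1.014; half-tol=0.349, Σhalf²=0.242051
  -D: nom -10.560 → Σnom=-21.260; wc +0.460/-0.240 → slack +1.084/-1.254; half-tol=0.350, Σhalf²=0.364551
  -E: nom -15.100 → Σnom=-36.360; wc +0.290/-0.166 → slack +1.374/-1.420; half-tol=0.228, Σhalf²=0.416535
  -F: nom -15.900 → Σnom=-52.260; wc +0.030/-0.030 → slack +1.404/-1.450; half-tol=0.030, Σhalf²=0.417435
  -G: nom -38.920 → Σnom=-91.180; wc +0.200/-0.244 → slack +1.604/-1.694; half-tol=0.222, Σhalf²=0.466719
  -H: nom -44.000 → Σnom=-135.180; wc +0.460/-0.250 → slack +2.064/-1.944; half-tol=0.355, Σhalf²=0.592744
  +I: nom +37.900 → Σnom=-97.280; wc +0.104/-0.104 → slack +2.168/-2.048; half-tol=0.104, Σhalf²=0.603560
Nominal = -97.280. Worst-case = [-97.280 - 2.048, -97.280 + 2.168] = [-99.328, -95.112]. RSS = √0.603560 = 0.777.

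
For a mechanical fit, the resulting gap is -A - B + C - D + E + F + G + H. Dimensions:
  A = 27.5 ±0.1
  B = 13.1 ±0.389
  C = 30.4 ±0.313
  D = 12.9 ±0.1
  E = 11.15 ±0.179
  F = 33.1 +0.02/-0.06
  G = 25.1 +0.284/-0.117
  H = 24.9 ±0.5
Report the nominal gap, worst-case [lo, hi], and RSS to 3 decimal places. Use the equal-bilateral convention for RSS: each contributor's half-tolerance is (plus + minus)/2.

nominal=71.150 wc=[69.392,73.035] rss=0.770

Stack each dimension's contribution:
  -A: nom -27.500 → Σnom=-27.500; wc +0.100/-0.100 → slack +0.100/-0.100; half-tol=0.100, Σhalf²=0.010000
  -B: nom -13.100 → Σnom=-40.600; wc +0.389/-0.389 → slack +0.489/-0.489; half-tol=0.389, Σhalf²=0.161321
  +C: nom +30.400 → Σnom=-10.200; wc +0.313/-0.313 → slack +0.802/-0.802; half-tol=0.313, Σhalf²=0.259290
  -D: nom -12.900 → Σnom=-23.100; wc +0.100/-0.100 → slack +0.902/-0.902; half-tol=0.100, Σhalf²=0.269290
  +E: nom +11.150 → Σnom=-11.950; wc +0.179/-0.179 → slack +1.081/-1.081; half-tol=0.179, Σhalf²=0.301331
  +F: nom +33.100 → Σnom=21.150; wc +0.020/-0.060 → slack +1.101/-1.141; half-tol=0.040, Σhalf²=0.302931
  +G: nom +25.100 → Σnom=46.250; wc +0.284/-0.117 → slack +1.385/-1.258; half-tol=0.200, Σhalf²=0.343131
  +H: nom +24.900 → Σnom=71.150; wc +0.500/-0.500 → slack +1.885/-1.758; half-tol=0.500, Σhalf²=0.593131
Nominal = 71.150. Worst-case = [71.150 - 1.758, 71.150 + 1.885] = [69.392, 73.035]. RSS = √0.593131 = 0.770.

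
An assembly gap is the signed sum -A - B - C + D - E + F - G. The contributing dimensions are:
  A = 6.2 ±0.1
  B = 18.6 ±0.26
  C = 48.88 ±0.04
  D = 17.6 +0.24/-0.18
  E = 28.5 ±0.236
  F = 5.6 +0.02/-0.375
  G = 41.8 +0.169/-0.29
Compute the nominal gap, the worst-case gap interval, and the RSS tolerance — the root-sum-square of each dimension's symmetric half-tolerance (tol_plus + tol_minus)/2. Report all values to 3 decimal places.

Stack each dimension's contribution:
  -A: nom -6.200 → Σnom=-6.200; wc +0.100/-0.100 → slack +0.100/-0.100; half-tol=0.100, Σhalf²=0.010000
  -B: nom -18.600 → Σnom=-24.800; wc +0.260/-0.260 → slack +0.360/-0.360; half-tol=0.260, Σhalf²=0.077600
  -C: nom -48.880 → Σnom=-73.680; wc +0.040/-0.040 → slack +0.400/-0.400; half-tol=0.040, Σhalf²=0.079200
  +D: nom +17.600 → Σnom=-56.080; wc +0.240/-0.180 → slack +0.640/-0.580; half-tol=0.210, Σhalf²=0.123300
  -E: nom -28.500 → Σnom=-84.580; wc +0.236/-0.236 → slack +0.876/-0.816; half-tol=0.236, Σhalf²=0.178996
  +F: nom +5.600 → Σnom=-78.980; wc +0.020/-0.375 → slack +0.896/-1.191; half-tol=0.198, Σhalf²=0.218002
  -G: nom -41.800 → Σnom=-120.780; wc +0.290/-0.169 → slack +1.186/-1.360; half-tol=0.229, Σhalf²=0.270672
Nominal = -120.780. Worst-case = [-120.780 - 1.360, -120.780 + 1.186] = [-122.140, -119.594]. RSS = √0.270672 = 0.520.

nominal=-120.780 wc=[-122.140,-119.594] rss=0.520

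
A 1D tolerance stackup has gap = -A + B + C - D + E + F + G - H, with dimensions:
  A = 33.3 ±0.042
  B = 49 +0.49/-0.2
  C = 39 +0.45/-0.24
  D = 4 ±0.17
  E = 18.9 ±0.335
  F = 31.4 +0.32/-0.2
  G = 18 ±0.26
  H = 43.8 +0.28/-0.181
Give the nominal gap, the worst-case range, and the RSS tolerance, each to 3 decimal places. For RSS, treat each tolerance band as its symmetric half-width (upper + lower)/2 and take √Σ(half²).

nominal=75.200 wc=[73.473,77.448] rss=0.754

Stack each dimension's contribution:
  -A: nom -33.300 → Σnom=-33.300; wc +0.042/-0.042 → slack +0.042/-0.042; half-tol=0.042, Σhalf²=0.001764
  +B: nom +49.000 → Σnom=15.700; wc +0.490/-0.200 → slack +0.532/-0.242; half-tol=0.345, Σhalf²=0.120789
  +C: nom +39.000 → Σnom=54.700; wc +0.450/-0.240 → slack +0.982/-0.482; half-tol=0.345, Σhalf²=0.239814
  -D: nom -4.000 → Σnom=50.700; wc +0.170/-0.170 → slack +1.152/-0.652; half-tol=0.170, Σhalf²=0.268714
  +E: nom +18.900 → Σnom=69.600; wc +0.335/-0.335 → slack +1.487/-0.987; half-tol=0.335, Σhalf²=0.380939
  +F: nom +31.400 → Σnom=101.000; wc +0.320/-0.200 → slack +1.807/-1.187; half-tol=0.260, Σhalf²=0.448539
  +G: nom +18.000 → Σnom=119.000; wc +0.260/-0.260 → slack +2.067/-1.447; half-tol=0.260, Σhalf²=0.516139
  -H: nom -43.800 → Σnom=75.200; wc +0.181/-0.280 → slack +2.248/-1.727; half-tol=0.231, Σhalf²=0.569269
Nominal = 75.200. Worst-case = [75.200 - 1.727, 75.200 + 2.248] = [73.473, 77.448]. RSS = √0.569269 = 0.754.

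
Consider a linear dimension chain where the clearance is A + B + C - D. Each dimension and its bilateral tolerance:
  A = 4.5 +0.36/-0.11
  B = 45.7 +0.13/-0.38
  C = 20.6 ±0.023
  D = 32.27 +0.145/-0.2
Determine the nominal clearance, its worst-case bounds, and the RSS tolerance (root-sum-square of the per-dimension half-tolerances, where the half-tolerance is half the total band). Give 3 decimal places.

nominal=38.530 wc=[37.872,39.243] rss=0.388

Stack each dimension's contribution:
  +A: nom +4.500 → Σnom=4.500; wc +0.360/-0.110 → slack +0.360/-0.110; half-tol=0.235, Σhalf²=0.055225
  +B: nom +45.700 → Σnom=50.200; wc +0.130/-0.380 → slack +0.490/-0.490; half-tol=0.255, Σhalf²=0.120250
  +C: nom +20.600 → Σnom=70.800; wc +0.023/-0.023 → slack +0.513/-0.513; half-tol=0.023, Σhalf²=0.120779
  -D: nom -32.270 → Σnom=38.530; wc +0.200/-0.145 → slack +0.713/-0.658; half-tol=0.172, Σhalf²=0.150535
Nominal = 38.530. Worst-case = [38.530 - 0.658, 38.530 + 0.713] = [37.872, 39.243]. RSS = √0.150535 = 0.388.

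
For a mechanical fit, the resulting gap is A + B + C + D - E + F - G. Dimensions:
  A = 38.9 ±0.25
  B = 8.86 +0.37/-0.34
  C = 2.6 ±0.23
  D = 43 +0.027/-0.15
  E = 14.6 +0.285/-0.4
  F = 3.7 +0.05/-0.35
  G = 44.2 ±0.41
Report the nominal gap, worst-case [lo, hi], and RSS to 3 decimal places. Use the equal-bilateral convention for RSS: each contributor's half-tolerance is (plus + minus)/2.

Stack each dimension's contribution:
  +A: nom +38.900 → Σnom=38.900; wc +0.250/-0.250 → slack +0.250/-0.250; half-tol=0.250, Σhalf²=0.062500
  +B: nom +8.860 → Σnom=47.760; wc +0.370/-0.340 → slack +0.620/-0.590; half-tol=0.355, Σhalf²=0.188525
  +C: nom +2.600 → Σnom=50.360; wc +0.230/-0.230 → slack +0.850/-0.820; half-tol=0.230, Σhalf²=0.241425
  +D: nom +43.000 → Σnom=93.360; wc +0.027/-0.150 → slack +0.877/-0.970; half-tol=0.088, Σhalf²=0.249257
  -E: nom -14.600 → Σnom=78.760; wc +0.400/-0.285 → slack +1.277/-1.255; half-tol=0.343, Σhalf²=0.366563
  +F: nom +3.700 → Σnom=82.460; wc +0.050/-0.350 → slack +1.327/-1.605; half-tol=0.200, Σhalf²=0.406563
  -G: nom -44.200 → Σnom=38.260; wc +0.410/-0.410 → slack +1.737/-2.015; half-tol=0.410, Σhalf²=0.574663
Nominal = 38.260. Worst-case = [38.260 - 2.015, 38.260 + 1.737] = [36.245, 39.997]. RSS = √0.574663 = 0.758.

nominal=38.260 wc=[36.245,39.997] rss=0.758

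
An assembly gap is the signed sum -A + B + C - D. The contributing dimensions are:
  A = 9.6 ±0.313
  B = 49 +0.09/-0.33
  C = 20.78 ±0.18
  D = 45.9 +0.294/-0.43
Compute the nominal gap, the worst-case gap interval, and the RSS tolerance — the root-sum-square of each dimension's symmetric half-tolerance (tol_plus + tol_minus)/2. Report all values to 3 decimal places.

nominal=14.280 wc=[13.163,15.293] rss=0.553

Stack each dimension's contribution:
  -A: nom -9.600 → Σnom=-9.600; wc +0.313/-0.313 → slack +0.313/-0.313; half-tol=0.313, Σhalf²=0.097969
  +B: nom +49.000 → Σnom=39.400; wc +0.090/-0.330 → slack +0.403/-0.643; half-tol=0.210, Σhalf²=0.142069
  +C: nom +20.780 → Σnom=60.180; wc +0.180/-0.180 → slack +0.583/-0.823; half-tol=0.180, Σhalf²=0.174469
  -D: nom -45.900 → Σnom=14.280; wc +0.430/-0.294 → slack +1.013/-1.117; half-tol=0.362, Σhalf²=0.305513
Nominal = 14.280. Worst-case = [14.280 - 1.117, 14.280 + 1.013] = [13.163, 15.293]. RSS = √0.305513 = 0.553.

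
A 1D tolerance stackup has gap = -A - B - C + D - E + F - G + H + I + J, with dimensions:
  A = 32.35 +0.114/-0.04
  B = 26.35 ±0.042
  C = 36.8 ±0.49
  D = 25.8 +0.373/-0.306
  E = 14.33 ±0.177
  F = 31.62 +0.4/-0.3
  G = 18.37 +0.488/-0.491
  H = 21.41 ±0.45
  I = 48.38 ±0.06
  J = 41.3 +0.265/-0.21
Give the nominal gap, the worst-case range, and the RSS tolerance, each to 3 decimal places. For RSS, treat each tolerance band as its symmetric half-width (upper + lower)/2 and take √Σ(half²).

nominal=40.310 wc=[37.673,43.098] rss=1.009

Stack each dimension's contribution:
  -A: nom -32.350 → Σnom=-32.350; wc +0.040/-0.114 → slack +0.040/-0.114; half-tol=0.077, Σhalf²=0.005929
  -B: nom -26.350 → Σnom=-58.700; wc +0.042/-0.042 → slack +0.082/-0.156; half-tol=0.042, Σhalf²=0.007693
  -C: nom -36.800 → Σnom=-95.500; wc +0.490/-0.490 → slack +0.572/-0.646; half-tol=0.490, Σhalf²=0.247793
  +D: nom +25.800 → Σnom=-69.700; wc +0.373/-0.306 → slack +0.945/-0.952; half-tol=0.340, Σhalf²=0.363053
  -E: nom -14.330 → Σnom=-84.030; wc +0.177/-0.177 → slack +1.122/-1.129; half-tol=0.177, Σhalf²=0.394382
  +F: nom +31.620 → Σnom=-52.410; wc +0.400/-0.300 → slack +1.522/-1.429; half-tol=0.350, Σhalf²=0.516882
  -G: nom -18.370 → Σnom=-70.780; wc +0.491/-0.488 → slack +2.013/-1.917; half-tol=0.489, Σhalf²=0.756493
  +H: nom +21.410 → Σnom=-49.370; wc +0.450/-0.450 → slack +2.463/-2.367; half-tol=0.450, Σhalf²=0.958993
  +I: nom +48.380 → Σnom=-0.990; wc +0.060/-0.060 → slack +2.523/-2.427; half-tol=0.060, Σhalf²=0.962593
  +J: nom +41.300 → Σnom=40.310; wc +0.265/-0.210 → slack +2.788/-2.637; half-tol=0.237, Σhalf²=1.018999
Nominal = 40.310. Worst-case = [40.310 - 2.637, 40.310 + 2.788] = [37.673, 43.098]. RSS = √1.018999 = 1.009.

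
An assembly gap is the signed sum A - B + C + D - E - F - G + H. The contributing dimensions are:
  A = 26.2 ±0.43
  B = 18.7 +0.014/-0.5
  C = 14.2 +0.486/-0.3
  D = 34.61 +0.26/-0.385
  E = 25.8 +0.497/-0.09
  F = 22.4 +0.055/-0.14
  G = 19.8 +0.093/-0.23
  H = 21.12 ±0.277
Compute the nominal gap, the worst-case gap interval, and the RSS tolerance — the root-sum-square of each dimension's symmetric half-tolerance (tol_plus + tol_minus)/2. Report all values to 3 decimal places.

nominal=9.430 wc=[7.379,11.843] rss=0.841

Stack each dimension's contribution:
  +A: nom +26.200 → Σnom=26.200; wc +0.430/-0.430 → slack +0.430/-0.430; half-tol=0.430, Σhalf²=0.184900
  -B: nom -18.700 → Σnom=7.500; wc +0.500/-0.014 → slack +0.930/-0.444; half-tol=0.257, Σhalf²=0.250949
  +C: nom +14.200 → Σnom=21.700; wc +0.486/-0.300 → slack +1.416/-0.744; half-tol=0.393, Σhalf²=0.405398
  +D: nom +34.610 → Σnom=56.310; wc +0.260/-0.385 → slack +1.676/-1.129; half-tol=0.323, Σhalf²=0.509404
  -E: nom -25.800 → Σnom=30.510; wc +0.090/-0.497 → slack +1.766/-1.626; half-tol=0.293, Σhalf²=0.595546
  -F: nom -22.400 → Σnom=8.110; wc +0.140/-0.055 → slack +1.906/-1.681; half-tol=0.098, Σhalf²=0.605053
  -G: nom -19.800 → Σnom=-11.690; wc +0.230/-0.093 → slack +2.136/-1.774; half-tol=0.162, Σhalf²=0.631135
  +H: nom +21.120 → Σnom=9.430; wc +0.277/-0.277 → slack +2.413/-2.051; half-tol=0.277, Σhalf²=0.707864
Nominal = 9.430. Worst-case = [9.430 - 2.051, 9.430 + 2.413] = [7.379, 11.843]. RSS = √0.707864 = 0.841.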